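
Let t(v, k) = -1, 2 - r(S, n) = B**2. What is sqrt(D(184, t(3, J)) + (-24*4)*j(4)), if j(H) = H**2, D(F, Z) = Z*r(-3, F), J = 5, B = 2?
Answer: I*sqrt(1534) ≈ 39.166*I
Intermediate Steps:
r(S, n) = -2 (r(S, n) = 2 - 1*2**2 = 2 - 1*4 = 2 - 4 = -2)
D(F, Z) = -2*Z (D(F, Z) = Z*(-2) = -2*Z)
sqrt(D(184, t(3, J)) + (-24*4)*j(4)) = sqrt(-2*(-1) - 24*4*4**2) = sqrt(2 - 96*16) = sqrt(2 - 1536) = sqrt(-1534) = I*sqrt(1534)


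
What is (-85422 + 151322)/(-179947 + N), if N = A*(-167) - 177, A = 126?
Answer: -32950/100583 ≈ -0.32759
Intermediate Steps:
N = -21219 (N = 126*(-167) - 177 = -21042 - 177 = -21219)
(-85422 + 151322)/(-179947 + N) = (-85422 + 151322)/(-179947 - 21219) = 65900/(-201166) = 65900*(-1/201166) = -32950/100583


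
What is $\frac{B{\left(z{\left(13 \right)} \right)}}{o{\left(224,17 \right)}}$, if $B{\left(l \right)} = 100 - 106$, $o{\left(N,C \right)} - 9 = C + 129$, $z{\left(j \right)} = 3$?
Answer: $- \frac{6}{155} \approx -0.03871$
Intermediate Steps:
$o{\left(N,C \right)} = 138 + C$ ($o{\left(N,C \right)} = 9 + \left(C + 129\right) = 9 + \left(129 + C\right) = 138 + C$)
$B{\left(l \right)} = -6$ ($B{\left(l \right)} = 100 - 106 = -6$)
$\frac{B{\left(z{\left(13 \right)} \right)}}{o{\left(224,17 \right)}} = - \frac{6}{138 + 17} = - \frac{6}{155}$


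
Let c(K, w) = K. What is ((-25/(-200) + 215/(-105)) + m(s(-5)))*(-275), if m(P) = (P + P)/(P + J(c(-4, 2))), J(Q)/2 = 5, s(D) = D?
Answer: 181225/168 ≈ 1078.7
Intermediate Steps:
J(Q) = 10 (J(Q) = 2*5 = 10)
m(P) = 2*P/(10 + P) (m(P) = (P + P)/(P + 10) = (2*P)/(10 + P) = 2*P/(10 + P))
((-25/(-200) + 215/(-105)) + m(s(-5)))*(-275) = ((-25/(-200) + 215/(-105)) + 2*(-5)/(10 - 5))*(-275) = ((-25*(-1/200) + 215*(-1/105)) + 2*(-5)/5)*(-275) = ((1/8 - 43/21) + 2*(-5)*(1/5))*(-275) = (-323/168 - 2)*(-275) = -659/168*(-275) = 181225/168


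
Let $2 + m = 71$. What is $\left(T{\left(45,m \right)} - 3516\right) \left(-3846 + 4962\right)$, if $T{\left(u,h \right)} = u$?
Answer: $-3873636$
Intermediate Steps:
$m = 69$ ($m = -2 + 71 = 69$)
$\left(T{\left(45,m \right)} - 3516\right) \left(-3846 + 4962\right) = \left(45 - 3516\right) \left(-3846 + 4962\right) = \left(-3471\right) 1116 = -3873636$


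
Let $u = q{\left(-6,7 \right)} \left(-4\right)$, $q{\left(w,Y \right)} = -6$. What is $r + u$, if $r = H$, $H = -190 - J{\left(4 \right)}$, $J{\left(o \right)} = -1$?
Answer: $-165$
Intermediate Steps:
$H = -189$ ($H = -190 - -1 = -190 + 1 = -189$)
$r = -189$
$u = 24$ ($u = \left(-6\right) \left(-4\right) = 24$)
$r + u = -189 + 24 = -165$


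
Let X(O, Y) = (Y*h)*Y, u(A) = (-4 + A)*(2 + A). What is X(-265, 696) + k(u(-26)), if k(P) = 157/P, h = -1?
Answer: -348779363/720 ≈ -4.8442e+5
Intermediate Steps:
X(O, Y) = -Y**2 (X(O, Y) = (Y*(-1))*Y = (-Y)*Y = -Y**2)
X(-265, 696) + k(u(-26)) = -1*696**2 + 157/(-8 + (-26)**2 - 2*(-26)) = -1*484416 + 157/(-8 + 676 + 52) = -484416 + 157/720 = -348779363/720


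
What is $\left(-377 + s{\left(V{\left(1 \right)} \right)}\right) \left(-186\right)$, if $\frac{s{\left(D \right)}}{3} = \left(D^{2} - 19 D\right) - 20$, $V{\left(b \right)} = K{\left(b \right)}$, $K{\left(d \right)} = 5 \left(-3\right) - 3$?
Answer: $-290346$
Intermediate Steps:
$K{\left(d \right)} = -18$ ($K{\left(d \right)} = -15 - 3 = -18$)
$V{\left(b \right)} = -18$
$s{\left(D \right)} = -60 - 57 D + 3 D^{2}$ ($s{\left(D \right)} = 3 \left(\left(D^{2} - 19 D\right) - 20\right) = 3 \left(-20 + D^{2} - 19 D\right) = -60 - 57 D + 3 D^{2}$)
$\left(-377 + s{\left(V{\left(1 \right)} \right)}\right) \left(-186\right) = \left(-377 - \left(-966 - 972\right)\right) \left(-186\right) = \left(-377 + \left(-60 + 1026 + 3 \cdot 324\right)\right) \left(-186\right) = \left(-377 + \left(-60 + 1026 + 972\right)\right) \left(-186\right) = \left(-377 + 1938\right) \left(-186\right) = 1561 \left(-186\right) = -290346$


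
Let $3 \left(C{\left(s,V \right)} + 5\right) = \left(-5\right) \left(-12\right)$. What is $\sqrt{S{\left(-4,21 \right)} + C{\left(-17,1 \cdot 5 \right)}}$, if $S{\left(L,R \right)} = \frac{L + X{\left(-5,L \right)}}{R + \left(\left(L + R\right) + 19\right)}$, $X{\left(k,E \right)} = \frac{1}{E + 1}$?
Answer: $\frac{2 \sqrt{12122}}{57} \approx 3.8632$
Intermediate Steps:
$X{\left(k,E \right)} = \frac{1}{1 + E}$
$C{\left(s,V \right)} = 15$ ($C{\left(s,V \right)} = -5 + \frac{\left(-5\right) \left(-12\right)}{3} = -5 + \frac{1}{3} \cdot 60 = -5 + 20 = 15$)
$S{\left(L,R \right)} = \frac{L + \frac{1}{1 + L}}{19 + L + 2 R}$ ($S{\left(L,R \right)} = \frac{L + \frac{1}{1 + L}}{R + \left(\left(L + R\right) + 19\right)} = \frac{L + \frac{1}{1 + L}}{R + \left(19 + L + R\right)} = \frac{L + \frac{1}{1 + L}}{19 + L + 2 R}$)
$\sqrt{S{\left(-4,21 \right)} + C{\left(-17,1 \cdot 5 \right)}} = \sqrt{\frac{1 - 4 \left(1 - 4\right)}{\left(1 - 4\right) \left(19 - 4 + 2 \cdot 21\right)} + 15} = \sqrt{\frac{1 - -12}{\left(-3\right) \left(19 - 4 + 42\right)} + 15} = \sqrt{- \frac{1 + 12}{3 \cdot 57} + 15} = \sqrt{\left(- \frac{1}{3}\right) \frac{1}{57} \cdot 13 + 15} = \sqrt{- \frac{13}{171} + 15} = \sqrt{\frac{2552}{171}} = \frac{2 \sqrt{12122}}{57}$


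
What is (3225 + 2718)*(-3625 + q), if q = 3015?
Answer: -3625230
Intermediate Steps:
(3225 + 2718)*(-3625 + q) = (3225 + 2718)*(-3625 + 3015) = 5943*(-610) = -3625230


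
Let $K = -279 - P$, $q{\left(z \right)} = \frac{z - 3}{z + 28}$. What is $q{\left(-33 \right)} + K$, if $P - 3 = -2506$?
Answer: $\frac{11156}{5} \approx 2231.2$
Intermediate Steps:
$P = -2503$ ($P = 3 - 2506 = -2503$)
$q{\left(z \right)} = \frac{-3 + z}{28 + z}$
$K = 2224$ ($K = -279 - -2503 = -279 + 2503 = 2224$)
$q{\left(-33 \right)} + K = \frac{-3 - 33}{28 - 33} + 2224 = \frac{1}{-5} \left(-36\right) + 2224 = \left(- \frac{1}{5}\right) \left(-36\right) + 2224 = \frac{36}{5} + 2224 = \frac{11156}{5}$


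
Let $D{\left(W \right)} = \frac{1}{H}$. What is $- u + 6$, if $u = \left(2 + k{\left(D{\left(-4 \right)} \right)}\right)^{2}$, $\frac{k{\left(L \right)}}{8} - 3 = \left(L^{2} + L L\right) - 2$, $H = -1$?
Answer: $-670$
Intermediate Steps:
$D{\left(W \right)} = -1$ ($D{\left(W \right)} = \frac{1}{-1} = -1$)
$k{\left(L \right)} = 8 + 16 L^{2}$ ($k{\left(L \right)} = 24 + 8 \left(\left(L^{2} + L L\right) - 2\right) = 24 + 8 \left(\left(L^{2} + L^{2}\right) - 2\right) = 24 + 8 \left(2 L^{2} - 2\right) = 24 + 8 \left(-2 + 2 L^{2}\right) = 24 + \left(-16 + 16 L^{2}\right) = 8 + 16 L^{2}$)
$u = 676$ ($u = \left(2 + \left(8 + 16 \left(-1\right)^{2}\right)\right)^{2} = \left(2 + \left(8 + 16 \cdot 1\right)\right)^{2} = \left(2 + \left(8 + 16\right)\right)^{2} = \left(2 + 24\right)^{2} = 26^{2} = 676$)
$- u + 6 = \left(-1\right) 676 + 6 = -676 + 6 = -670$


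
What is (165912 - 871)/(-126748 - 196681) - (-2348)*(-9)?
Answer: -6834866669/323429 ≈ -21133.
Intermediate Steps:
(165912 - 871)/(-126748 - 196681) - (-2348)*(-9) = 165041/(-323429) - 1*21132 = 165041*(-1/323429) - 21132 = -165041/323429 - 21132 = -6834866669/323429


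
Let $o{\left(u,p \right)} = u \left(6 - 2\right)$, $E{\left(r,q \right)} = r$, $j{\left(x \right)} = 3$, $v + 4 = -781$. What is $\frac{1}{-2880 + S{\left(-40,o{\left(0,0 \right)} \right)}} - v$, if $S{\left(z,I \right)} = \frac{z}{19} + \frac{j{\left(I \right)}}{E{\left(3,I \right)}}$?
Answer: $\frac{42971666}{54741} \approx 785.0$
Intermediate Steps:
$v = -785$ ($v = -4 - 781 = -785$)
$o{\left(u,p \right)} = 4 u$ ($o{\left(u,p \right)} = u 4 = 4 u$)
$S{\left(z,I \right)} = 1 + \frac{z}{19}$ ($S{\left(z,I \right)} = \frac{z}{19} + \frac{3}{3} = z \frac{1}{19} + 3 \cdot \frac{1}{3} = \frac{z}{19} + 1 = 1 + \frac{z}{19}$)
$\frac{1}{-2880 + S{\left(-40,o{\left(0,0 \right)} \right)}} - v = \frac{1}{-2880 + \left(1 + \frac{1}{19} \left(-40\right)\right)} - -785 = \frac{1}{-2880 + \left(1 - \frac{40}{19}\right)} + 785 = \frac{1}{-2880 - \frac{21}{19}} + 785 = \frac{1}{- \frac{54741}{19}} + 785 = - \frac{19}{54741} + 785 = \frac{42971666}{54741}$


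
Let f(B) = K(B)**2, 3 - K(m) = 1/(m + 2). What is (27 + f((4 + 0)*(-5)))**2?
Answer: 138603529/104976 ≈ 1320.3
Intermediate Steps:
K(m) = 3 - 1/(2 + m) (K(m) = 3 - 1/(m + 2) = 3 - 1/(2 + m))
f(B) = (5 + 3*B)**2/(2 + B)**2 (f(B) = ((5 + 3*B)/(2 + B))**2 = (5 + 3*B)**2/(2 + B)**2)
(27 + f((4 + 0)*(-5)))**2 = (27 + (5 + 3*((4 + 0)*(-5)))**2/(2 + (4 + 0)*(-5))**2)**2 = (27 + (5 + 3*(4*(-5)))**2/(2 + 4*(-5))**2)**2 = (27 + (5 + 3*(-20))**2/(2 - 20)**2)**2 = (27 + (5 - 60)**2/(-18)**2)**2 = (27 + (1/324)*(-55)**2)**2 = (27 + (1/324)*3025)**2 = (27 + 3025/324)**2 = (11773/324)**2 = 138603529/104976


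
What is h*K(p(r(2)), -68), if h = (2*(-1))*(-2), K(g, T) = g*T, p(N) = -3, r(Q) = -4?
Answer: 816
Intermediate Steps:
K(g, T) = T*g
h = 4 (h = -2*(-2) = 4)
h*K(p(r(2)), -68) = 4*(-68*(-3)) = 4*204 = 816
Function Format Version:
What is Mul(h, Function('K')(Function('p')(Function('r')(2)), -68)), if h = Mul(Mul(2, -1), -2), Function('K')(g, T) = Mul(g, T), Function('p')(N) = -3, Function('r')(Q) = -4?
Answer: 816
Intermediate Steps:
Function('K')(g, T) = Mul(T, g)
h = 4 (h = Mul(-2, -2) = 4)
Mul(h, Function('K')(Function('p')(Function('r')(2)), -68)) = Mul(4, Mul(-68, -3)) = Mul(4, 204) = 816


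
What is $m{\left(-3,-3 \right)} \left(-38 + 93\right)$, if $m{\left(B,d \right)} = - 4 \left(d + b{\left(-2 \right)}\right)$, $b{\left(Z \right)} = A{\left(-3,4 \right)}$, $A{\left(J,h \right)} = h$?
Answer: $-220$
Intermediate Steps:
$b{\left(Z \right)} = 4$
$m{\left(B,d \right)} = -16 - 4 d$ ($m{\left(B,d \right)} = - 4 \left(d + 4\right) = - 4 \left(4 + d\right) = -16 - 4 d$)
$m{\left(-3,-3 \right)} \left(-38 + 93\right) = \left(-16 - -12\right) \left(-38 + 93\right) = \left(-16 + 12\right) 55 = \left(-4\right) 55 = -220$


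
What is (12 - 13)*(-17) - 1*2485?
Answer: -2468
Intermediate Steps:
(12 - 13)*(-17) - 1*2485 = -1*(-17) - 2485 = 17 - 2485 = -2468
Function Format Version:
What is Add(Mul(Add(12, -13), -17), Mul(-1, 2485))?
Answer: -2468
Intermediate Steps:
Add(Mul(Add(12, -13), -17), Mul(-1, 2485)) = Add(Mul(-1, -17), -2485) = Add(17, -2485) = -2468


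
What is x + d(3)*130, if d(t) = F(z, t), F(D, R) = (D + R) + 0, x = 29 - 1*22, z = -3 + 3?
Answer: 397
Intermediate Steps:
z = 0
x = 7 (x = 29 - 22 = 7)
F(D, R) = D + R
d(t) = t (d(t) = 0 + t = t)
x + d(3)*130 = 7 + 3*130 = 7 + 390 = 397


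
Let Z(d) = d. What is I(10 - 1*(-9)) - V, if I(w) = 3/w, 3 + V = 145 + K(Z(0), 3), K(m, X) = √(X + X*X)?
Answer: -2695/19 - 2*√3 ≈ -145.31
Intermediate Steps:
K(m, X) = √(X + X²)
V = 142 + 2*√3 (V = -3 + (145 + √(3*(1 + 3))) = -3 + (145 + √(3*4)) = -3 + (145 + √12) = -3 + (145 + 2*√3) = 142 + 2*√3 ≈ 145.46)
I(10 - 1*(-9)) - V = 3/(10 - 1*(-9)) - (142 + 2*√3) = 3/(10 + 9) + (-142 - 2*√3) = 3/19 + (-142 - 2*√3) = -2695/19 - 2*√3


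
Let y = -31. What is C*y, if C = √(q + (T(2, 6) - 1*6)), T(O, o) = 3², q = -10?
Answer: -31*I*√7 ≈ -82.018*I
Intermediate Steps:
T(O, o) = 9
C = I*√7 (C = √(-10 + (9 - 1*6)) = √(-10 + (9 - 6)) = √(-10 + 3) = √(-7) = I*√7 ≈ 2.6458*I)
C*y = (I*√7)*(-31) = -31*I*√7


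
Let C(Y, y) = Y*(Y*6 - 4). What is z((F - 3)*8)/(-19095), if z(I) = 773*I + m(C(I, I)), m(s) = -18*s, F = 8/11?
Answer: 1235800/462099 ≈ 2.6743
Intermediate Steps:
C(Y, y) = Y*(-4 + 6*Y) (C(Y, y) = Y*(6*Y - 4) = Y*(-4 + 6*Y))
F = 8/11 (F = 8*(1/11) = 8/11 ≈ 0.72727)
z(I) = 773*I - 36*I*(-2 + 3*I)
z((F - 3)*8)/(-19095) = (((8/11 - 3)*8)*(845 - 108*(8/11 - 3)*8))/(-19095) = ((-25/11*8)*(845 - (-2700)*8/11))*(-1/19095) = -200*(845 - 108*(-200/11))/11*(-1/19095) = -200*(845 + 21600/11)/11*(-1/19095) = -200/11*30895/11*(-1/19095) = -6179000/121*(-1/19095) = 1235800/462099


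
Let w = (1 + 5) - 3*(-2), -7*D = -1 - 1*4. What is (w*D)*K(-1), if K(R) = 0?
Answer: 0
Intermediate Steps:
D = 5/7 (D = -(-1 - 1*4)/7 = -(-1 - 4)/7 = -⅐*(-5) = 5/7 ≈ 0.71429)
w = 12 (w = 6 + 6 = 12)
(w*D)*K(-1) = (12*(5/7))*0 = (60/7)*0 = 0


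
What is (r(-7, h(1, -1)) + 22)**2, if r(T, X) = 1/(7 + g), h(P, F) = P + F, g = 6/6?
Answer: 31329/64 ≈ 489.52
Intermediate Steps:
g = 1 (g = 6*(1/6) = 1)
h(P, F) = F + P
r(T, X) = 1/8 (r(T, X) = 1/(7 + 1) = 1/8)
(r(-7, h(1, -1)) + 22)**2 = (1/8 + 22)**2 = (177/8)**2 = 31329/64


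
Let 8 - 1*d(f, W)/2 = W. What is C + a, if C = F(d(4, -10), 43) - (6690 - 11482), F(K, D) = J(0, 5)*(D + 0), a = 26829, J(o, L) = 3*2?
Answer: 31879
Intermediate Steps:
J(o, L) = 6
d(f, W) = 16 - 2*W
F(K, D) = 6*D (F(K, D) = 6*(D + 0) = 6*D)
C = 5050 (C = 6*43 - (6690 - 11482) = 258 - 1*(-4792) = 258 + 4792 = 5050)
C + a = 5050 + 26829 = 31879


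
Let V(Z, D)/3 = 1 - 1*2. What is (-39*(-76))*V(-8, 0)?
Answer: -8892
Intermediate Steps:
V(Z, D) = -3 (V(Z, D) = 3*(1 - 1*2) = 3*(1 - 2) = 3*(-1) = -3)
(-39*(-76))*V(-8, 0) = -39*(-76)*(-3) = 2964*(-3) = -8892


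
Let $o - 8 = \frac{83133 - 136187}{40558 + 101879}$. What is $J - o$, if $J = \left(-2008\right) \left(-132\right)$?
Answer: $\frac{37752695030}{142437} \approx 2.6505 \cdot 10^{5}$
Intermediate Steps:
$J = 265056$
$o = \frac{1086442}{142437}$ ($o = 8 + \frac{83133 - 136187}{40558 + 101879} = 8 - \frac{53054}{142437} = \frac{1086442}{142437} \approx 7.6275$)
$J - o = 265056 - \frac{1086442}{142437} = \frac{37752695030}{142437}$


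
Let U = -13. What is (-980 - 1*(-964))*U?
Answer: 208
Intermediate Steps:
(-980 - 1*(-964))*U = (-980 - 1*(-964))*(-13) = (-980 + 964)*(-13) = -16*(-13) = 208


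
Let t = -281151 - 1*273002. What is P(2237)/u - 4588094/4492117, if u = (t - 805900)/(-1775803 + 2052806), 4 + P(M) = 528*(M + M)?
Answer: -419920987094192150/872788171743 ≈ -4.8113e+5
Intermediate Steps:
t = -554153 (t = -281151 - 273002 = -554153)
P(M) = -4 + 1056*M (P(M) = -4 + 528*(M + M) = -4 + 528*(2*M) = -4 + 1056*M)
u = -1360053/277003 (u = (-554153 - 805900)/(-1775803 + 2052806) = -1360053/277003 ≈ -4.9099)
P(2237)/u - 4588094/4492117 = (-4 + 1056*2237)/(-1360053/277003) - 4588094/4492117 = (-4 + 2362272)*(-277003/1360053) - 4588094*1/4492117 = 2362268*(-277003/1360053) - 655442/641731 = -654355322804/1360053 - 655442/641731 = -419920987094192150/872788171743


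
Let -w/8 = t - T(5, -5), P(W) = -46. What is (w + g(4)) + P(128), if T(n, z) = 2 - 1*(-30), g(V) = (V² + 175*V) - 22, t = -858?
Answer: 7768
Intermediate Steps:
g(V) = -22 + V² + 175*V
T(n, z) = 32 (T(n, z) = 2 + 30 = 32)
w = 7120 (w = -8*(-858 - 1*32) = -8*(-858 - 32) = -8*(-890) = 7120)
(w + g(4)) + P(128) = (7120 + (-22 + 4² + 175*4)) - 46 = (7120 + (-22 + 16 + 700)) - 46 = (7120 + 694) - 46 = 7814 - 46 = 7768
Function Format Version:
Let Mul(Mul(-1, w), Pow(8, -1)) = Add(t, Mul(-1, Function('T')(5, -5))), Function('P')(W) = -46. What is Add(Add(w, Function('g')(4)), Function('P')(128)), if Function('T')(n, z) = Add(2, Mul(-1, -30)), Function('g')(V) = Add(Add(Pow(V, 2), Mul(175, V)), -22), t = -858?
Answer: 7768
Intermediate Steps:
Function('g')(V) = Add(-22, Pow(V, 2), Mul(175, V))
Function('T')(n, z) = 32 (Function('T')(n, z) = Add(2, 30) = 32)
w = 7120 (w = Mul(-8, Add(-858, Mul(-1, 32))) = Mul(-8, Add(-858, -32)) = Mul(-8, -890) = 7120)
Add(Add(w, Function('g')(4)), Function('P')(128)) = Add(Add(7120, Add(-22, Pow(4, 2), Mul(175, 4))), -46) = Add(Add(7120, Add(-22, 16, 700)), -46) = Add(Add(7120, 694), -46) = Add(7814, -46) = 7768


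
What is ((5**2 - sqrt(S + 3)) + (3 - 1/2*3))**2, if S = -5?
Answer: 2801/4 - 53*I*sqrt(2) ≈ 700.25 - 74.953*I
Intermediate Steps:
((5**2 - sqrt(S + 3)) + (3 - 1/2*3))**2 = ((5**2 - sqrt(-5 + 3)) + (3 - 1/2*3))**2 = ((25 - sqrt(-2)) + (3 - 1*1/2*3))**2 = ((25 - I*sqrt(2)) + (3 - 1/2*3))**2 = ((25 - I*sqrt(2)) + (3 - 3/2))**2 = ((25 - I*sqrt(2)) + 3/2)**2 = (53/2 - I*sqrt(2))**2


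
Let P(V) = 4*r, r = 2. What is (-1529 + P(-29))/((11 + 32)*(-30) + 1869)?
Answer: -507/193 ≈ -2.6269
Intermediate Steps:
P(V) = 8 (P(V) = 4*2 = 8)
(-1529 + P(-29))/((11 + 32)*(-30) + 1869) = (-1529 + 8)/((11 + 32)*(-30) + 1869) = -1521/(43*(-30) + 1869) = -1521/(-1290 + 1869) = -1521/579 = -1521*1/579 = -507/193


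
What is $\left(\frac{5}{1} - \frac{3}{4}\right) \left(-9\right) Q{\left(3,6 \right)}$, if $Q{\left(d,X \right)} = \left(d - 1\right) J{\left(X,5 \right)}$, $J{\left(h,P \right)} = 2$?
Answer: $-153$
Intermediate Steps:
$Q{\left(d,X \right)} = -2 + 2 d$ ($Q{\left(d,X \right)} = \left(d - 1\right) 2 = \left(-1 + d\right) 2 = -2 + 2 d$)
$\left(\frac{5}{1} - \frac{3}{4}\right) \left(-9\right) Q{\left(3,6 \right)} = \left(\frac{5}{1} - \frac{3}{4}\right) \left(-9\right) \left(-2 + 2 \cdot 3\right) = \left(5 \cdot 1 - \frac{3}{4}\right) \left(-9\right) \left(-2 + 6\right) = \left(5 - \frac{3}{4}\right) \left(-9\right) 4 = \frac{17}{4} \left(-9\right) 4 = \left(- \frac{153}{4}\right) 4 = -153$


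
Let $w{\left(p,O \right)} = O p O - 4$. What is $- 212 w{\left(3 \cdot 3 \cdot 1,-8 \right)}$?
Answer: $-121264$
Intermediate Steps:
$w{\left(p,O \right)} = -4 + p O^{2}$ ($w{\left(p,O \right)} = p O^{2} - 4 = -4 + p O^{2}$)
$- 212 w{\left(3 \cdot 3 \cdot 1,-8 \right)} = - 212 \left(-4 + 3 \cdot 3 \cdot 1 \left(-8\right)^{2}\right) = - 212 \left(-4 + 9 \cdot 1 \cdot 64\right) = - 212 \left(-4 + 9 \cdot 64\right) = - 212 \left(-4 + 576\right) = \left(-212\right) 572 = -121264$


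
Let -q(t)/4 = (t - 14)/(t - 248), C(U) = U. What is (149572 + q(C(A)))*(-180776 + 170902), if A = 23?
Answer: -36921887696/25 ≈ -1.4769e+9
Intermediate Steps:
q(t) = -4*(-14 + t)/(-248 + t) (q(t) = -4*(t - 14)/(t - 248) = -4*(-14 + t)/(-248 + t))
(149572 + q(C(A)))*(-180776 + 170902) = (149572 + 4*(14 - 1*23)/(-248 + 23))*(-180776 + 170902) = (149572 + 4*(14 - 23)/(-225))*(-9874) = (149572 + 4*(-1/225)*(-9))*(-9874) = (149572 + 4/25)*(-9874) = (3739304/25)*(-9874) = -36921887696/25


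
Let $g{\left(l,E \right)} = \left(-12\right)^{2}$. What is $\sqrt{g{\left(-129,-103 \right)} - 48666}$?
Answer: $i \sqrt{48522} \approx 220.28 i$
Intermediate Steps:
$g{\left(l,E \right)} = 144$
$\sqrt{g{\left(-129,-103 \right)} - 48666} = \sqrt{144 - 48666} = \sqrt{-48522} = i \sqrt{48522}$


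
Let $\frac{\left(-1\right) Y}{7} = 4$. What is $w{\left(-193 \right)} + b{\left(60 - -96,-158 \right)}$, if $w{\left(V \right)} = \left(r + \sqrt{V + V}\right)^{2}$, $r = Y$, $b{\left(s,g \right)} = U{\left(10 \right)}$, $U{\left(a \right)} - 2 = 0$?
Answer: $400 - 56 i \sqrt{386} \approx 400.0 - 1100.2 i$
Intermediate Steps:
$Y = -28$ ($Y = \left(-7\right) 4 = -28$)
$U{\left(a \right)} = 2$ ($U{\left(a \right)} = 2 + 0 = 2$)
$b{\left(s,g \right)} = 2$
$r = -28$
$w{\left(V \right)} = \left(-28 + \sqrt{2} \sqrt{V}\right)^{2}$ ($w{\left(V \right)} = \left(-28 + \sqrt{V + V}\right)^{2} = \left(-28 + \sqrt{2 V}\right)^{2} = \left(-28 + \sqrt{2} \sqrt{V}\right)^{2}$)
$w{\left(-193 \right)} + b{\left(60 - -96,-158 \right)} = \left(-28 + \sqrt{2} \sqrt{-193}\right)^{2} + 2 = \left(-28 + \sqrt{2} i \sqrt{193}\right)^{2} + 2 = \left(-28 + i \sqrt{386}\right)^{2} + 2 = 2 + \left(-28 + i \sqrt{386}\right)^{2}$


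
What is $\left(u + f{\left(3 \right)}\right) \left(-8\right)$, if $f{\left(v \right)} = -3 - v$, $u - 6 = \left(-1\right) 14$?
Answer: $112$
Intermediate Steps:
$u = -8$ ($u = 6 - 14 = -8$)
$\left(u + f{\left(3 \right)}\right) \left(-8\right) = \left(-8 - 6\right) \left(-8\right) = \left(-14\right) \left(-8\right) = 112$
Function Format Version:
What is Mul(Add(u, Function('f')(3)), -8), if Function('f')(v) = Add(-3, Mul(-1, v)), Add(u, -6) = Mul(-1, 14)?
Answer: 112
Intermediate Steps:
u = -8 (u = Add(6, Mul(-1, 14)) = Add(6, -14) = -8)
Mul(Add(u, Function('f')(3)), -8) = Mul(Add(-8, Add(-3, Mul(-1, 3))), -8) = Mul(Add(-8, Add(-3, -3)), -8) = Mul(Add(-8, -6), -8) = Mul(-14, -8) = 112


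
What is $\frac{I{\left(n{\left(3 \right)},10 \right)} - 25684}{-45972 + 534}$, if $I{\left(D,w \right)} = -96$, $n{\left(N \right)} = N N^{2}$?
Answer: $\frac{12890}{22719} \approx 0.56737$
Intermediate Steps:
$n{\left(N \right)} = N^{3}$
$\frac{I{\left(n{\left(3 \right)},10 \right)} - 25684}{-45972 + 534} = \frac{-96 - 25684}{-45972 + 534} = - \frac{25780}{-45438} = \left(-25780\right) \left(- \frac{1}{45438}\right) = \frac{12890}{22719}$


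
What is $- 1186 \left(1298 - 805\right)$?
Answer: $-584698$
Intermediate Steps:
$- 1186 \left(1298 - 805\right) = \left(-1186\right) 493 = -584698$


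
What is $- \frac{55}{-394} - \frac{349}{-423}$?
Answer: $\frac{160771}{166662} \approx 0.96465$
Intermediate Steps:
$- \frac{55}{-394} - \frac{349}{-423} = \left(-55\right) \left(- \frac{1}{394}\right) - - \frac{349}{423} = \frac{55}{394} + \frac{349}{423} = \frac{160771}{166662}$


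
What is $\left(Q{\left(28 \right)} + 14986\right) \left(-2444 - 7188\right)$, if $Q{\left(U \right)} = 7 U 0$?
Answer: $-144345152$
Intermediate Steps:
$Q{\left(U \right)} = 0$
$\left(Q{\left(28 \right)} + 14986\right) \left(-2444 - 7188\right) = \left(0 + 14986\right) \left(-2444 - 7188\right) = 14986 \left(-9632\right) = -144345152$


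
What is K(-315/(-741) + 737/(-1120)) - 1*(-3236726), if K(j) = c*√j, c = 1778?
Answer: 3236726 + 127*I*√1114150310/4940 ≈ 3.2367e+6 + 858.12*I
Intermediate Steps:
K(j) = 1778*√j
K(-315/(-741) + 737/(-1120)) - 1*(-3236726) = 1778*√(-315/(-741) + 737/(-1120)) - 1*(-3236726) = 1778*√(-315*(-1/741) + 737*(-1/1120)) + 3236726 = 1778*√(105/247 - 737/1120) + 3236726 = 1778*√(-64439/276640) + 3236726 = 1778*(I*√1114150310/69160) + 3236726 = 127*I*√1114150310/4940 + 3236726 = 3236726 + 127*I*√1114150310/4940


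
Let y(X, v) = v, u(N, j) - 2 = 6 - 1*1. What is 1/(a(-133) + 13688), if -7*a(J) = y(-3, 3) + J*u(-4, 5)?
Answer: 7/96744 ≈ 7.2356e-5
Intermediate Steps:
u(N, j) = 7 (u(N, j) = 2 + (6 - 1*1) = 2 + (6 - 1) = 2 + 5 = 7)
a(J) = -3/7 - J (a(J) = -(3 + J*7)/7 = -(3 + 7*J)/7 = -3/7 - J)
1/(a(-133) + 13688) = 1/((-3/7 - 1*(-133)) + 13688) = 1/((-3/7 + 133) + 13688) = 1/(928/7 + 13688) = 1/(96744/7) = 7/96744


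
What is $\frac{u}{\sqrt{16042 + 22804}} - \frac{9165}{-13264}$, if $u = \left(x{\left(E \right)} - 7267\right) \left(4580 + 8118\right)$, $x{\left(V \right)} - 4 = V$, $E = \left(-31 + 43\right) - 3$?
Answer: $\frac{9165}{13264} - \frac{46055646 \sqrt{38846}}{19423} \approx -4.6735 \cdot 10^{5}$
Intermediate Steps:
$E = 9$ ($E = 12 - 3 = 9$)
$x{\left(V \right)} = 4 + V$
$u = -92111292$ ($u = \left(\left(4 + 9\right) - 7267\right) \left(4580 + 8118\right) = \left(13 - 7267\right) 12698 = \left(-7254\right) 12698 = -92111292$)
$\frac{u}{\sqrt{16042 + 22804}} - \frac{9165}{-13264} = - \frac{92111292}{\sqrt{16042 + 22804}} - \frac{9165}{-13264} = - \frac{92111292}{\sqrt{38846}} - - \frac{9165}{13264} = - 92111292 \frac{\sqrt{38846}}{38846} + \frac{9165}{13264} = - \frac{46055646 \sqrt{38846}}{19423} + \frac{9165}{13264} = \frac{9165}{13264} - \frac{46055646 \sqrt{38846}}{19423}$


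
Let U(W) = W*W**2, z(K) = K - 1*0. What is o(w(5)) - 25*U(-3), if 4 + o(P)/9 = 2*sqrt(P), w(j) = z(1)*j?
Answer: 639 + 18*sqrt(5) ≈ 679.25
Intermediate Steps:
z(K) = K (z(K) = K + 0 = K)
U(W) = W**3
w(j) = j (w(j) = 1*j = j)
o(P) = -36 + 18*sqrt(P) (o(P) = -36 + 9*(2*sqrt(P)) = -36 + 18*sqrt(P))
o(w(5)) - 25*U(-3) = (-36 + 18*sqrt(5)) - 25*(-3)**3 = (-36 + 18*sqrt(5)) - 25*(-27) = (-36 + 18*sqrt(5)) + 675 = 639 + 18*sqrt(5)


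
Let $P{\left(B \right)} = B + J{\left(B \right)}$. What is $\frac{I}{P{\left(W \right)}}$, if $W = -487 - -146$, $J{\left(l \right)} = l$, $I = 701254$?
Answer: $- \frac{350627}{341} \approx -1028.2$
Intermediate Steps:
$W = -341$ ($W = -487 + 146 = -341$)
$P{\left(B \right)} = 2 B$ ($P{\left(B \right)} = B + B = 2 B$)
$\frac{I}{P{\left(W \right)}} = \frac{701254}{2 \left(-341\right)} = \frac{701254}{-682} = 701254 \left(- \frac{1}{682}\right) = - \frac{350627}{341}$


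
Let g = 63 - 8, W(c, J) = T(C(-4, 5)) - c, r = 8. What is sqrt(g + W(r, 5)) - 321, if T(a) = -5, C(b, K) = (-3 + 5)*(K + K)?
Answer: -321 + sqrt(42) ≈ -314.52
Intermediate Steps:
C(b, K) = 4*K (C(b, K) = 2*(2*K) = 4*K)
W(c, J) = -5 - c
g = 55
sqrt(g + W(r, 5)) - 321 = sqrt(55 + (-5 - 1*8)) - 321 = sqrt(55 + (-5 - 8)) - 321 = sqrt(55 - 13) - 321 = sqrt(42) - 321 = -321 + sqrt(42)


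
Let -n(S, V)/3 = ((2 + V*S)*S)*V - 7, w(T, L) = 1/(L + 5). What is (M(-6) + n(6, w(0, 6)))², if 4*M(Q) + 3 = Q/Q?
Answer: 15626209/58564 ≈ 266.82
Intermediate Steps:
w(T, L) = 1/(5 + L)
M(Q) = -½ (M(Q) = -¾ + (Q/Q)/4 = -¾ + (¼)*1 = -¾ + ¼ = -½)
n(S, V) = 21 - 3*S*V*(2 + S*V) (n(S, V) = -3*(((2 + V*S)*S)*V - 7) = -3*(((2 + S*V)*S)*V - 7) = -3*((S*(2 + S*V))*V - 7) = -3*(S*V*(2 + S*V) - 7) = -3*(-7 + S*V*(2 + S*V)) = 21 - 3*S*V*(2 + S*V))
(M(-6) + n(6, w(0, 6)))² = (-½ + (21 - 6*6/(5 + 6) - 3*6²*(1/(5 + 6))²))² = (-½ + (21 - 6*6/11 - 3*36*(1/11)²))² = (-½ + (21 - 6*6*1/11 - 3*36*(1/11)²))² = (-½ + (21 - 36/11 - 3*36*1/121))² = (-½ + (21 - 36/11 - 108/121))² = (-½ + 2037/121)² = (3953/242)² = 15626209/58564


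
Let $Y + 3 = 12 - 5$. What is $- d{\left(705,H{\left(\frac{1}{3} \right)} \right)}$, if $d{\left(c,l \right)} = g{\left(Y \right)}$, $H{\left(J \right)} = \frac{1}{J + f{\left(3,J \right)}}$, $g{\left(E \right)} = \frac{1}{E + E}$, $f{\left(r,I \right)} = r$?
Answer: $- \frac{1}{8} \approx -0.125$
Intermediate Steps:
$Y = 4$ ($Y = -3 + \left(12 - 5\right) = -3 + 7 = 4$)
$g{\left(E \right)} = \frac{1}{2 E}$
$H{\left(J \right)} = \frac{1}{3 + J}$ ($H{\left(J \right)} = \frac{1}{J + 3} = \frac{1}{3 + J}$)
$d{\left(c,l \right)} = \frac{1}{8}$ ($d{\left(c,l \right)} = \frac{1}{2 \cdot 4} = \frac{1}{2} \cdot \frac{1}{4} = \frac{1}{8}$)
$- d{\left(705,H{\left(\frac{1}{3} \right)} \right)} = \left(-1\right) \frac{1}{8} = - \frac{1}{8}$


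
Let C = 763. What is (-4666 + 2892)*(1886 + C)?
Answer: -4699326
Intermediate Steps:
(-4666 + 2892)*(1886 + C) = (-4666 + 2892)*(1886 + 763) = -1774*2649 = -4699326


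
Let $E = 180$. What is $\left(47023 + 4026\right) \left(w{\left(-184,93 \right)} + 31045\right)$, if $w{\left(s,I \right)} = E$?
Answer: $1594005025$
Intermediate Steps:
$w{\left(s,I \right)} = 180$
$\left(47023 + 4026\right) \left(w{\left(-184,93 \right)} + 31045\right) = \left(47023 + 4026\right) \left(180 + 31045\right) = 51049 \cdot 31225 = 1594005025$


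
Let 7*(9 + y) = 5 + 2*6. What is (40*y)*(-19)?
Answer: 34960/7 ≈ 4994.3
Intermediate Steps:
y = -46/7 (y = -9 + (5 + 2*6)/7 = -9 + (5 + 12)/7 = -9 + (1/7)*17 = -9 + 17/7 = -46/7 ≈ -6.5714)
(40*y)*(-19) = (40*(-46/7))*(-19) = -1840/7*(-19) = 34960/7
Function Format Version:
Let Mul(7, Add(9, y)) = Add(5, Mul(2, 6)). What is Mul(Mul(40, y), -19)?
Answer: Rational(34960, 7) ≈ 4994.3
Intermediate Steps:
y = Rational(-46, 7) (y = Add(-9, Mul(Rational(1, 7), Add(5, Mul(2, 6)))) = Add(-9, Mul(Rational(1, 7), Add(5, 12))) = Add(-9, Mul(Rational(1, 7), 17)) = Add(-9, Rational(17, 7)) = Rational(-46, 7) ≈ -6.5714)
Mul(Mul(40, y), -19) = Mul(Mul(40, Rational(-46, 7)), -19) = Mul(Rational(-1840, 7), -19) = Rational(34960, 7)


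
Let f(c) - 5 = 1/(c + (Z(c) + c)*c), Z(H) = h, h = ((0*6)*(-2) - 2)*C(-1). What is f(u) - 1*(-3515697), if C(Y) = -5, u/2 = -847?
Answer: 10023273433405/2851002 ≈ 3.5157e+6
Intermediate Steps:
u = -1694 (u = 2*(-847) = -1694)
h = 10 (h = ((0*6)*(-2) - 2)*(-5) = (0*(-2) - 2)*(-5) = (0 - 2)*(-5) = -2*(-5) = 10)
Z(H) = 10
f(c) = 5 + 1/(c + c*(10 + c)) (f(c) = 5 + 1/(c + (10 + c)*c) = 5 + 1/(c + c*(10 + c)))
f(u) - 1*(-3515697) = (1 + 5*(-1694)**2 + 55*(-1694))/((-1694)*(11 - 1694)) - 1*(-3515697) = -1/1694*(1 + 5*2869636 - 93170)/(-1683) + 3515697 = -1/1694*(-1/1683)*(1 + 14348180 - 93170) + 3515697 = -1/1694*(-1/1683)*14255011 + 3515697 = 14255011/2851002 + 3515697 = 10023273433405/2851002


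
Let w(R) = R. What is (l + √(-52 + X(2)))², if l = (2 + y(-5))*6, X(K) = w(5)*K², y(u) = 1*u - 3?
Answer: 1264 - 288*I*√2 ≈ 1264.0 - 407.29*I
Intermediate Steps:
y(u) = -3 + u (y(u) = u - 3 = -3 + u)
X(K) = 5*K²
l = -36 (l = (2 + (-3 - 5))*6 = (2 - 8)*6 = -6*6 = -36)
(l + √(-52 + X(2)))² = (-36 + √(-52 + 5*2²))² = (-36 + √(-52 + 5*4))² = (-36 + √(-52 + 20))² = (-36 + √(-32))² = (-36 + 4*I*√2)²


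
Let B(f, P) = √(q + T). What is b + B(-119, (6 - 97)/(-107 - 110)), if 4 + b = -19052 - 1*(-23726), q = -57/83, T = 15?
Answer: 4670 + 6*√2739/83 ≈ 4673.8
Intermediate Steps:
q = -57/83 (q = -57*1/83 = -57/83 ≈ -0.68675)
B(f, P) = 6*√2739/83 (B(f, P) = √(-57/83 + 15) = √(1188/83) = 6*√2739/83)
b = 4670 (b = -4 + (-19052 - 1*(-23726)) = -4 + (-19052 + 23726) = -4 + 4674 = 4670)
b + B(-119, (6 - 97)/(-107 - 110)) = 4670 + 6*√2739/83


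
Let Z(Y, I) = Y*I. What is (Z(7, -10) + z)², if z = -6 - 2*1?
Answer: 6084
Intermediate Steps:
Z(Y, I) = I*Y
z = -8 (z = -6 - 2 = -8)
(Z(7, -10) + z)² = (-10*7 - 8)² = (-70 - 8)² = (-78)² = 6084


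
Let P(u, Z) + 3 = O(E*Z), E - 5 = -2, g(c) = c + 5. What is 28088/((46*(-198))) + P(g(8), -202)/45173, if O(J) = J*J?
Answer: 518984735/102858921 ≈ 5.0456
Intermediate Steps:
g(c) = 5 + c
E = 3 (E = 5 - 2 = 3)
O(J) = J²
P(u, Z) = -3 + 9*Z² (P(u, Z) = -3 + (3*Z)² = -3 + 9*Z²)
28088/((46*(-198))) + P(g(8), -202)/45173 = 28088/((46*(-198))) + (-3 + 9*(-202)²)/45173 = 28088/(-9108) + (-3 + 9*40804)*(1/45173) = 28088*(-1/9108) + (-3 + 367236)*(1/45173) = -7022/2277 + 367233*(1/45173) = -7022/2277 + 367233/45173 = 518984735/102858921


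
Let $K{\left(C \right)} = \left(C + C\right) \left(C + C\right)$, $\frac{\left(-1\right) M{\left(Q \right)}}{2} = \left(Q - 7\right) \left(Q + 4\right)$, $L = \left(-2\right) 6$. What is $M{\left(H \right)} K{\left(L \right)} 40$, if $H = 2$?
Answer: $1382400$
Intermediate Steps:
$L = -12$
$M{\left(Q \right)} = - 2 \left(-7 + Q\right) \left(4 + Q\right)$ ($M{\left(Q \right)} = - 2 \left(Q - 7\right) \left(Q + 4\right) = - 2 \left(-7 + Q\right) \left(4 + Q\right)$)
$K{\left(C \right)} = 4 C^{2}$ ($K{\left(C \right)} = 2 C 2 C = 4 C^{2}$)
$M{\left(H \right)} K{\left(L \right)} 40 = \left(56 - 2 \cdot 2^{2} + 6 \cdot 2\right) 4 \left(-12\right)^{2} \cdot 40 = \left(56 - 8 + 12\right) 4 \cdot 144 \cdot 40 = \left(56 - 8 + 12\right) 576 \cdot 40 = 60 \cdot 576 \cdot 40 = 34560 \cdot 40 = 1382400$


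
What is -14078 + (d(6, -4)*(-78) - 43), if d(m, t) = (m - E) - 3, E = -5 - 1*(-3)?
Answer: -14511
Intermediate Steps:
E = -2 (E = -5 + 3 = -2)
d(m, t) = -1 + m (d(m, t) = (m - 1*(-2)) - 3 = (m + 2) - 3 = (2 + m) - 3 = -1 + m)
-14078 + (d(6, -4)*(-78) - 43) = -14078 + ((-1 + 6)*(-78) - 43) = -14078 + (5*(-78) - 43) = -14078 + (-390 - 43) = -14078 - 433 = -14511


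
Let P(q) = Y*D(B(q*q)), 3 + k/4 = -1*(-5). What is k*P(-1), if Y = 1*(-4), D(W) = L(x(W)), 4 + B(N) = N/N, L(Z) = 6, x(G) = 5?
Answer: -192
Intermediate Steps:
k = 8 (k = -12 + 4*(-1*(-5)) = -12 + 4*5 = -12 + 20 = 8)
B(N) = -3 (B(N) = -4 + N/N = -4 + 1 = -3)
D(W) = 6
Y = -4
P(q) = -24 (P(q) = -4*6 = -24)
k*P(-1) = 8*(-24) = -192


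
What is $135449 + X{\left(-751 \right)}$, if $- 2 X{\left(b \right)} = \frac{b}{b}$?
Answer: $\frac{270897}{2} \approx 1.3545 \cdot 10^{5}$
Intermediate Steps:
$X{\left(b \right)} = - \frac{1}{2}$ ($X{\left(b \right)} = - \frac{b \frac{1}{b}}{2} = \left(- \frac{1}{2}\right) 1 = - \frac{1}{2}$)
$135449 + X{\left(-751 \right)} = 135449 - \frac{1}{2} = \frac{270897}{2}$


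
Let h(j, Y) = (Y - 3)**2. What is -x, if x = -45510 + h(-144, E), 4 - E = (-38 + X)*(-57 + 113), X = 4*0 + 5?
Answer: -3373291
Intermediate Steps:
X = 5 (X = 0 + 5 = 5)
E = 1852 (E = 4 - (-38 + 5)*(-57 + 113) = 4 - (-33)*56 = 4 - 1*(-1848) = 4 + 1848 = 1852)
h(j, Y) = (-3 + Y)**2
x = 3373291 (x = -45510 + (-3 + 1852)**2 = -45510 + 1849**2 = -45510 + 3418801 = 3373291)
-x = -1*3373291 = -3373291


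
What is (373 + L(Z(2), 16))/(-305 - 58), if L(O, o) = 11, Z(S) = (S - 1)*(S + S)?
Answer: -128/121 ≈ -1.0579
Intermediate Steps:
Z(S) = 2*S*(-1 + S) (Z(S) = (-1 + S)*(2*S) = 2*S*(-1 + S))
(373 + L(Z(2), 16))/(-305 - 58) = (373 + 11)/(-305 - 58) = 384/(-363) = 384*(-1/363) = -128/121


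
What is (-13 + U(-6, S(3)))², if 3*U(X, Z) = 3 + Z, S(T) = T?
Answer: 121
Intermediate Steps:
U(X, Z) = 1 + Z/3 (U(X, Z) = (3 + Z)/3 = 1 + Z/3)
(-13 + U(-6, S(3)))² = (-13 + (1 + (⅓)*3))² = (-13 + (1 + 1))² = (-13 + 2)² = (-11)² = 121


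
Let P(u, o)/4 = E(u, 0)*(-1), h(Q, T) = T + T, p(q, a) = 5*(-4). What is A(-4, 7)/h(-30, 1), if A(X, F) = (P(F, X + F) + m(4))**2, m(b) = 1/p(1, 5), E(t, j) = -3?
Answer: 57121/800 ≈ 71.401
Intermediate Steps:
p(q, a) = -20
m(b) = -1/20 (m(b) = 1/(-20) = -1/20)
h(Q, T) = 2*T
P(u, o) = 12 (P(u, o) = 4*(-3*(-1)) = 4*3 = 12)
A(X, F) = 57121/400 (A(X, F) = (12 - 1/20)**2 = (239/20)**2 = 57121/400)
A(-4, 7)/h(-30, 1) = 57121/(400*((2*1))) = (57121/400)/2 = (57121/400)*(1/2) = 57121/800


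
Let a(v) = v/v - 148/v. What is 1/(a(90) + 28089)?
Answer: 45/1263976 ≈ 3.5602e-5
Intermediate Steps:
a(v) = 1 - 148/v
1/(a(90) + 28089) = 1/((-148 + 90)/90 + 28089) = 1/((1/90)*(-58) + 28089) = 1/(-29/45 + 28089) = 1/(1263976/45) = 45/1263976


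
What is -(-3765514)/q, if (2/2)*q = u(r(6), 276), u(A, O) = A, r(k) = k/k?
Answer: 3765514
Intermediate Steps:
r(k) = 1
q = 1
-(-3765514)/q = -(-3765514)/1 = -(-3765514) = -46*(-81859) = 3765514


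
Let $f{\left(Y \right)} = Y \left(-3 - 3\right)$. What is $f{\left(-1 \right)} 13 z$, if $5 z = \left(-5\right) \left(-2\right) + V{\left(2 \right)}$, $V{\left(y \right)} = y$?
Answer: $\frac{936}{5} \approx 187.2$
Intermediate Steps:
$f{\left(Y \right)} = - 6 Y$ ($f{\left(Y \right)} = Y \left(-6\right) = - 6 Y$)
$z = \frac{12}{5}$ ($z = \frac{\left(-5\right) \left(-2\right) + 2}{5} = \frac{10 + 2}{5} = \frac{1}{5} \cdot 12 = \frac{12}{5} \approx 2.4$)
$f{\left(-1 \right)} 13 z = \left(-6\right) \left(-1\right) 13 \cdot \frac{12}{5} = 6 \cdot 13 \cdot \frac{12}{5} = 78 \cdot \frac{12}{5} = \frac{936}{5}$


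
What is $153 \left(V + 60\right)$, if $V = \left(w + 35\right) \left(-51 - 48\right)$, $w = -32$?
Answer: $-36261$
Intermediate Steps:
$V = -297$ ($V = \left(-32 + 35\right) \left(-51 - 48\right) = 3 \left(-99\right) = -297$)
$153 \left(V + 60\right) = 153 \left(-297 + 60\right) = 153 \left(-237\right) = -36261$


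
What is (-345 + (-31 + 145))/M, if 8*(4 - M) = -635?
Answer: -1848/667 ≈ -2.7706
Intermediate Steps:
M = 667/8 (M = 4 - ⅛*(-635) = 4 + 635/8 = 667/8 ≈ 83.375)
(-345 + (-31 + 145))/M = (-345 + (-31 + 145))/(667/8) = (-345 + 114)*(8/667) = -231*8/667 = -1848/667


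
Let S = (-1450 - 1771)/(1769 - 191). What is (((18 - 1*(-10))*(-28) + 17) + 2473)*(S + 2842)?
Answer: 3822681115/789 ≈ 4.8450e+6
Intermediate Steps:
S = -3221/1578 ≈ -2.0412
(((18 - 1*(-10))*(-28) + 17) + 2473)*(S + 2842) = (((18 - 1*(-10))*(-28) + 17) + 2473)*(-3221/1578 + 2842) = (((18 + 10)*(-28) + 17) + 2473)*(4481455/1578) = ((28*(-28) + 17) + 2473)*(4481455/1578) = ((-784 + 17) + 2473)*(4481455/1578) = (-767 + 2473)*(4481455/1578) = 1706*(4481455/1578) = 3822681115/789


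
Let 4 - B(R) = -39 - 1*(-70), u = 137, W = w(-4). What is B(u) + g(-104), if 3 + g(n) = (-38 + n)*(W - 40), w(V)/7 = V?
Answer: 9626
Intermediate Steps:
w(V) = 7*V
W = -28 (W = 7*(-4) = -28)
g(n) = 2581 - 68*n (g(n) = -3 + (-38 + n)*(-28 - 40) = -3 + (-38 + n)*(-68) = -3 + (2584 - 68*n) = 2581 - 68*n)
B(R) = -27 (B(R) = 4 - (-39 - 1*(-70)) = 4 - (-39 + 70) = 4 - 1*31 = 4 - 31 = -27)
B(u) + g(-104) = -27 + (2581 - 68*(-104)) = -27 + (2581 + 7072) = -27 + 9653 = 9626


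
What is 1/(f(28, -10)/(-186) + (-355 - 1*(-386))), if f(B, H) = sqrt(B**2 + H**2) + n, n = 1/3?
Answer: 9651726/299178253 + 3348*sqrt(221)/299178253 ≈ 0.032427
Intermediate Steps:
n = 1/3 ≈ 0.33333
f(B, H) = 1/3 + sqrt(B**2 + H**2) (f(B, H) = sqrt(B**2 + H**2) + 1/3 = 1/3 + sqrt(B**2 + H**2))
1/(f(28, -10)/(-186) + (-355 - 1*(-386))) = 1/((1/3 + sqrt(28**2 + (-10)**2))/(-186) + (-355 - 1*(-386))) = 1/((1/3 + sqrt(784 + 100))*(-1/186) + (-355 + 386)) = 1/((1/3 + sqrt(884))*(-1/186) + 31) = 1/((1/3 + 2*sqrt(221))*(-1/186) + 31) = 1/((-1/558 - sqrt(221)/93) + 31) = 1/(17297/558 - sqrt(221)/93)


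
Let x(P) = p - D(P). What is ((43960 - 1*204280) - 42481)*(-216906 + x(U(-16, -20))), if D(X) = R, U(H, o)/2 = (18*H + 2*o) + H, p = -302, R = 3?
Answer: 44050608011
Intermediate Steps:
U(H, o) = 4*o + 38*H (U(H, o) = 2*((18*H + 2*o) + H) = 2*((2*o + 18*H) + H) = 2*(2*o + 19*H) = 4*o + 38*H)
D(X) = 3
x(P) = -305 (x(P) = -302 - 1*3 = -302 - 3 = -305)
((43960 - 1*204280) - 42481)*(-216906 + x(U(-16, -20))) = ((43960 - 1*204280) - 42481)*(-216906 - 305) = ((43960 - 204280) - 42481)*(-217211) = (-160320 - 42481)*(-217211) = -202801*(-217211) = 44050608011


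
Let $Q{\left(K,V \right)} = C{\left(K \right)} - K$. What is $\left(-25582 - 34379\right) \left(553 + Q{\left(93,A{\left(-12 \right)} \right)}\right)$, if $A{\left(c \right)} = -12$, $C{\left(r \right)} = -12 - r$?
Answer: $-21286155$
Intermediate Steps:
$Q{\left(K,V \right)} = -12 - 2 K$ ($Q{\left(K,V \right)} = \left(-12 - K\right) - K = -12 - 2 K$)
$\left(-25582 - 34379\right) \left(553 + Q{\left(93,A{\left(-12 \right)} \right)}\right) = \left(-25582 - 34379\right) \left(553 - 198\right) = - 59961 \left(553 - 198\right) = \left(-59961\right) 355 = -21286155$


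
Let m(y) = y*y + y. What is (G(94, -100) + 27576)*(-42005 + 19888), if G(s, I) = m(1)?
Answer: -609942626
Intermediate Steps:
m(y) = y + y**2 (m(y) = y**2 + y = y + y**2)
G(s, I) = 2 (G(s, I) = 1*(1 + 1) = 1*2 = 2)
(G(94, -100) + 27576)*(-42005 + 19888) = (2 + 27576)*(-42005 + 19888) = 27578*(-22117) = -609942626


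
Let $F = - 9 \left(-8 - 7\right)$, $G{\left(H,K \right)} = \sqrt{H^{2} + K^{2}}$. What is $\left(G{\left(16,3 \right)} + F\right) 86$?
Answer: $11610 + 86 \sqrt{265} \approx 13010.0$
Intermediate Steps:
$F = 135$ ($F = \left(-9\right) \left(-15\right) = 135$)
$\left(G{\left(16,3 \right)} + F\right) 86 = \left(\sqrt{16^{2} + 3^{2}} + 135\right) 86 = \left(\sqrt{256 + 9} + 135\right) 86 = \left(\sqrt{265} + 135\right) 86 = \left(135 + \sqrt{265}\right) 86 = 11610 + 86 \sqrt{265}$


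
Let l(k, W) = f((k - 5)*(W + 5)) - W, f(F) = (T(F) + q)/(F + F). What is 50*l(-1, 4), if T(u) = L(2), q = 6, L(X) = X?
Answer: -5500/27 ≈ -203.70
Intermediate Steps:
T(u) = 2
f(F) = 4/F (f(F) = (2 + 6)/(F + F) = 8/((2*F)) = 8*(1/(2*F)) = 4/F)
l(k, W) = -W + 4/((-5 + k)*(5 + W)) (l(k, W) = 4/(((k - 5)*(W + 5))) - W = 4/(((-5 + k)*(5 + W))) - W = 4*(1/((-5 + k)*(5 + W))) - W = 4/((-5 + k)*(5 + W)) - W = -W + 4/((-5 + k)*(5 + W)))
50*l(-1, 4) = 50*((4 - 1*4*(-25 - 5*4 + 5*(-1) + 4*(-1)))/(-25 - 5*4 + 5*(-1) + 4*(-1))) = 50*((4 - 1*4*(-25 - 20 - 5 - 4))/(-25 - 20 - 5 - 4)) = 50*((4 - 1*4*(-54))/(-54)) = 50*(-(4 + 216)/54) = 50*(-1/54*220) = 50*(-110/27) = -5500/27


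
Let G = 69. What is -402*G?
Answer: -27738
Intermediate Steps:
-402*G = -402*69 = -27738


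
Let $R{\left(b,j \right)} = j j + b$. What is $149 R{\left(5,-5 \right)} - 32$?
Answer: $4438$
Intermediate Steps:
$R{\left(b,j \right)} = b + j^{2}$ ($R{\left(b,j \right)} = j^{2} + b = b + j^{2}$)
$149 R{\left(5,-5 \right)} - 32 = 149 \left(5 + \left(-5\right)^{2}\right) - 32 = 149 \left(5 + 25\right) - 32 = 149 \cdot 30 - 32 = 4470 - 32 = 4438$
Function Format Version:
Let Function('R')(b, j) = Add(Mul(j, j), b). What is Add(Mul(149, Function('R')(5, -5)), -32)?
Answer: 4438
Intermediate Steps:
Function('R')(b, j) = Add(b, Pow(j, 2)) (Function('R')(b, j) = Add(Pow(j, 2), b) = Add(b, Pow(j, 2)))
Add(Mul(149, Function('R')(5, -5)), -32) = Add(Mul(149, Add(5, Pow(-5, 2))), -32) = Add(Mul(149, Add(5, 25)), -32) = Add(Mul(149, 30), -32) = Add(4470, -32) = 4438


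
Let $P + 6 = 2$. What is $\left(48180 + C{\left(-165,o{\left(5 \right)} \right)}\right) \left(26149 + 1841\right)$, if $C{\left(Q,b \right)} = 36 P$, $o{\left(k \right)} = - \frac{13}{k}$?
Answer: $1344527640$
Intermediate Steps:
$P = -4$ ($P = -6 + 2 = -4$)
$C{\left(Q,b \right)} = -144$ ($C{\left(Q,b \right)} = 36 \left(-4\right) = -144$)
$\left(48180 + C{\left(-165,o{\left(5 \right)} \right)}\right) \left(26149 + 1841\right) = \left(48180 - 144\right) \left(26149 + 1841\right) = 48036 \cdot 27990 = 1344527640$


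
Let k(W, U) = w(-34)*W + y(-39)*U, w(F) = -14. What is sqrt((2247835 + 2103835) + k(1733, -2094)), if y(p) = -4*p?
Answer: 22*sqrt(8266) ≈ 2000.2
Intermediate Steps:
k(W, U) = -14*W + 156*U (k(W, U) = -14*W + (-4*(-39))*U = -14*W + 156*U)
sqrt((2247835 + 2103835) + k(1733, -2094)) = sqrt((2247835 + 2103835) + (-14*1733 + 156*(-2094))) = sqrt(4351670 + (-24262 - 326664)) = sqrt(4351670 - 350926) = sqrt(4000744) = 22*sqrt(8266)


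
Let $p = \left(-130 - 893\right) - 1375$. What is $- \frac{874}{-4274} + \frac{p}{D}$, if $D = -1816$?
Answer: $\frac{2959059}{1940396} \approx 1.525$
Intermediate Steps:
$p = -2398$ ($p = -1023 - 1375 = -2398$)
$- \frac{874}{-4274} + \frac{p}{D} = - \frac{874}{-4274} - \frac{2398}{-1816} = \left(-874\right) \left(- \frac{1}{4274}\right) - - \frac{1199}{908} = \frac{437}{2137} + \frac{1199}{908} = \frac{2959059}{1940396}$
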